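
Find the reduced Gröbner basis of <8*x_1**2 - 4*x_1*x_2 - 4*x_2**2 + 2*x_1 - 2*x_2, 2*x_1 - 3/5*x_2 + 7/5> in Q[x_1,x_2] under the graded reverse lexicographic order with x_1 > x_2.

f_1 = 8*x_1**2 - 4*x_1*x_2 - 4*x_2**2 + 2*x_1 - 2*x_2, LT = x_1**2.
f_2 = 2*x_1 - 3/5*x_2 + 7/5, LT = x_1.

S(f_1,f_2): lcm = x_1**2. S = -1/5*x_1*x_2 - 1/2*x_2**2 - 9/20*x_1 - 1/4*x_2.
  reduce S modulo (f_1, f_2):
  remainder -14/25*x_2**2 - 49/200*x_2 + 63/200 ≠ 0; add g_3 = -14/25*x_2**2 - 49/200*x_2 + 63/200 to the basis.

The other S-polynomials (S(f_1,g_3), S(f_2,g_3)) all reduce to 0 modulo the current basis, so we have a Gröbner basis.
Inter-reduce: drop elements whose leading term is divisible by another's, tail-reduce, and make monic.

G = {x_2**2 + 7/16*x_2 - 9/16, x_1 - 3/10*x_2 + 7/10}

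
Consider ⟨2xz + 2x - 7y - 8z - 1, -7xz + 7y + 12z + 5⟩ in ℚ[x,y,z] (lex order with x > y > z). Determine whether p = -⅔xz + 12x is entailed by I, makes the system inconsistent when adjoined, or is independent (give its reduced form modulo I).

-⅔xz + 12x is independent of I; its normal form modulo I is 88/3y + 184/7z - 64/21.

First compute the reduced Gröbner basis of I by Buchberger's algorithm.
f_1 = 2xz + 2x - 7y - 8z - 1, LT = xz.
f_2 = -7xz + 7y + 12z + 5, LT = xz.

S(f_1,f_2): lcm = xz. S = x - 5/2y - 16/7z + 3/14.
  leading term x: no divisor's leading term divides it; move x to the remainder.
  leading term y: no divisor's leading term divides it; move -5/2y to the remainder.
  leading term z: no divisor's leading term divides it; move -16/7z to the remainder.
  leading term 1: no divisor's leading term divides it; move 3/14 to the remainder.
  remainder x - 5/2y - 16/7z + 3/14 ≠ 0; add h_3 = x - 5/2y - 16/7z + 3/14 to the basis.

S(f_1,h_3): lcm = xz. S = x + 5/2yz - 7/2y + 16/7z² - 59/14z - ½.
  leading term x: subtract (1)·h_3 from x + 5/2yz - 7/2y + 16/7z² - 59/14z - ½ → 5/2yz - y + 16/7z² - 27/14z - 5/7
  leading term yz: no divisor's leading term divides it; move 5/2yz to the remainder.
  leading term y: no divisor's leading term divides it; move -y to the remainder.
  leading term z²: no divisor's leading term divides it; move 16/7z² to the remainder.
  leading term z: no divisor's leading term divides it; move -27/14z to the remainder.
  leading term 1: no divisor's leading term divides it; move -5/7 to the remainder.
  remainder 5/2yz - y + 16/7z² - 27/14z - 5/7 ≠ 0; add h_4 = 5/2yz - y + 16/7z² - 27/14z - 5/7 to the basis.

The other S-polynomials (S(f_2,h_3), S(f_1,h_4), S(f_2,h_4), S(h_3,h_4)) all reduce to 0 modulo the current basis, so we have a Gröbner basis.
Inter-reduce: drop elements whose leading term is divisible by another's, tail-reduce, and make monic.
Reduced Gröbner basis: {x - 5/2y - 16/7z + 3/14, yz - ⅖y + 32/35z² - 27/35z - 2/7}.
Label its elements g_1 = x - 5/2y - 16/7z + 3/14, g_2 = yz - ⅖y + 32/35z² - 27/35z - 2/7.

Reduce p = -⅔xz + 12x modulo G:
  leading term xz: subtract (-⅔z)·g_1 from -⅔xz + 12x → 12x - 5/3yz - 32/21z² + 1/7z
  leading term x: subtract (12)·g_1 from 12x - 5/3yz - 32/21z² + 1/7z → -5/3yz + 30y - 32/21z² + 193/7z - 18/7
  leading term yz: subtract (-5/3)·g_2 from -5/3yz + 30y - 32/21z² + 193/7z - 18/7 → 88/3y + 184/7z - 64/21
  leading term y: no divisor's leading term divides it; move 88/3y to the remainder.
  leading term z: no divisor's leading term divides it; move 184/7z to the remainder.
  leading term 1: no divisor's leading term divides it; move -64/21 to the remainder.
  normal form = 88/3y + 184/7z - 64/21.
The normal form is nonzero, so p ∉ I. Since p minus its normal form lies in I, I + (p) = I + (r) where r = 88/3y + 184/7z - 64/21; decide whether this ideal is the whole ring.
Run Buchberger on G together with r (pairs among the g_i already reduce to 0 since G is a Gröbner basis):
g_1 = x - 5/2y - 16/7z + 3/14, LT = x.
g_2 = yz - ⅖y + 32/35z² - 27/35z - 2/7, LT = yz.
r = 88/3y + 184/7z - 64/21, LT = y.

S(g_2,r): lcm = yz. S = -⅖y + 1/55z² - 257/385z - 2/7.
  leading term y: subtract (-3/220)·r from -⅖y + 1/55z² - 257/385z - 2/7 → 1/55z² - 17/55z - 18/55
  leading term z²: no divisor's leading term divides it; move 1/55z² to the remainder.
  leading term z: no divisor's leading term divides it; move -17/55z to the remainder.
  leading term 1: no divisor's leading term divides it; move -18/55 to the remainder.
  remainder 1/55z² - 17/55z - 18/55 ≠ 0; add m_4 = 1/55z² - 17/55z - 18/55 to the basis.

The other S-polynomials (S(g_1,g_2), S(g_1,r), S(g_1,m_4), S(g_2,m_4), S(r,m_4)) all reduce to 0 modulo the current basis, so we have a Gröbner basis.
Inter-reduce: drop elements whose leading term is divisible by another's, tail-reduce, and make monic.
Reduced Gröbner basis: {x - 1/22z - 1/22, y + 69/77z - 8/77, z² - 17z - 18}.
The reduced Gröbner basis of I + (p) is {x - 1/22z - 1/22, y + 69/77z - 8/77, z² - 17z - 18} ≠ {1}, a proper ideal, so the enlarged system stays consistent: p is independent of I, with normal form 88/3y + 184/7z - 64/21.

The remainder on division by a Gröbner basis is unique — it is the normal form.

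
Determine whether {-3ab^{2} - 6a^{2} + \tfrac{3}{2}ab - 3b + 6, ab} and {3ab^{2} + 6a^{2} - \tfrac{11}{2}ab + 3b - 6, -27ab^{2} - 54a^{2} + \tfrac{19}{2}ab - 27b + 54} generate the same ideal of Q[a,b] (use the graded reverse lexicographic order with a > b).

Yes, the ideals are equal.

Two ideals are equal iff their reduced Gröbner bases coincide (the reduced basis is unique for a fixed ordering).
Buchberger on the first generating set:
f_1 = -3ab^{2} - 6a^{2} + \tfrac{3}{2}ab - 3b + 6, LT = ab^{2}.
f_2 = ab, LT = ab.

S(f_1,f_2): lcm = ab^{2}. S = 2a^{2} - \tfrac{1}{2}ab + b - 2.
  reduce S modulo (f_1, f_2):
  remainder 2a^{2} + b - 2 ≠ 0; add g_3 = 2a^{2} + b - 2 to the basis.

S(f_1,g_3): lcm = a^{2}b^{2}. S = 2a^{3} - \tfrac{1}{2}a^{2}b - \tfrac{1}{2}b^{3} + ab + b^{2} - 2a.
  reduce S modulo (f_1, f_2, g_3):
  remainder -\tfrac{1}{2}b^{3} + b^{2} ≠ 0; add g_4 = -\tfrac{1}{2}b^{3} + b^{2} to the basis.

S(f_2,g_3): lcm = a^{2}b. S = -\tfrac{1}{2}b^{2} + b.
  reduce S modulo (f_1, f_2, g_3, g_4):
  remainder -\tfrac{1}{2}b^{2} + b ≠ 0; add g_5 = -\tfrac{1}{2}b^{2} + b to the basis.

The other S-polynomials (S(f_1,g_4), S(f_2,g_4), S(g_3,g_4), S(f_1,g_5), S(f_2,g_5), S(g_3,g_5), S(g_4,g_5)) all reduce to 0 modulo the current basis, so we have a Gröbner basis.
Inter-reduce: drop elements whose leading term is divisible by another's, tail-reduce, and make monic.
Reduced Gröbner basis: {a^{2} + \tfrac{1}{2}b - 1, ab, b^{2} - 2b}.

Buchberger on the second generating set:
h_1 = 3ab^{2} + 6a^{2} - \tfrac{11}{2}ab + 3b - 6, LT = ab^{2}.
h_2 = -27ab^{2} - 54a^{2} + \tfrac{19}{2}ab - 27b + 54, LT = ab^{2}.

S(h_1,h_2): lcm = ab^{2}. S = -\tfrac{40}{27}ab.
  reduce S modulo (h_1, h_2):
  remainder -\tfrac{40}{27}ab ≠ 0; add k_3 = -\tfrac{40}{27}ab to the basis.

S(h_1,k_3): lcm = ab^{2}. S = 2a^{2} - \tfrac{11}{6}ab + b - 2.
  reduce S modulo (h_1, h_2, k_3):
  remainder 2a^{2} + b - 2 ≠ 0; add k_4 = 2a^{2} + b - 2 to the basis.

S(h_1,k_4): lcm = a^{2}b^{2}. S = 2a^{3} - \tfrac{11}{6}a^{2}b - \tfrac{1}{2}b^{3} + ab + b^{2} - 2a.
  reduce S modulo (h_1, h_2, k_3, k_4):
  remainder -\tfrac{1}{2}b^{3} + b^{2} ≠ 0; add k_5 = -\tfrac{1}{2}b^{3} + b^{2} to the basis.

S(k_3,k_4): lcm = a^{2}b. S = -\tfrac{1}{2}b^{2} + b.
  reduce S modulo (h_1, h_2, k_3, k_4, k_5):
  remainder -\tfrac{1}{2}b^{2} + b ≠ 0; add k_6 = -\tfrac{1}{2}b^{2} + b to the basis.

The other S-polynomials (S(h_2,k_3), S(h_2,k_4), S(h_1,k_5), S(h_2,k_5), S(k_3,k_5), S(k_4,k_5), S(h_1,k_6), S(h_2,k_6), S(k_3,k_6), S(k_4,k_6), S(k_5,k_6)) all reduce to 0 modulo the current basis, so we have a Gröbner basis.
Inter-reduce: drop elements whose leading term is divisible by another's, tail-reduce, and make monic.
Reduced Gröbner basis: {a^{2} + \tfrac{1}{2}b - 1, ab, b^{2} - 2b}.

The two bases agree; hence the ideals are identical.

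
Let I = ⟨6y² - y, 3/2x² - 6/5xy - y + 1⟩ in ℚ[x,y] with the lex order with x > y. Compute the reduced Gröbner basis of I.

f_1 = 6y² - y, LT = y².
f_2 = 3/2x² - 6/5xy - y + 1, LT = x².

The S-polynomials (S(f_1,f_2)) all reduce to 0 modulo the current basis, so we have a Gröbner basis.

G = {x² - ⅘xy - ⅔y + ⅔, y² - ⅙y}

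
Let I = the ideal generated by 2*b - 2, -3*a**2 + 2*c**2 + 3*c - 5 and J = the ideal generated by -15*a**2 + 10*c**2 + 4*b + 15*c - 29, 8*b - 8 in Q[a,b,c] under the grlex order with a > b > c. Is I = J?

Since reduced Gröbner bases are canonical representatives of ideals under a given ordering, it suffices to compute and compare them.
Buchberger on the first generating set:
f_1 = 2*b - 2, LT = b.
f_2 = -3*a**2 + 2*c**2 + 3*c - 5, LT = a**2.

The S-polynomials (S(f_1,f_2)) all reduce to 0 modulo the current basis, so we have a Gröbner basis.
Inter-reduce: drop elements whose leading term is divisible by another's, tail-reduce, and make monic.
Reduced Gröbner basis: {a**2 - 2/3*c**2 - c + 5/3, b - 1}.

Buchberger on the second generating set:
h_1 = -15*a**2 + 10*c**2 + 4*b + 15*c - 29, LT = a**2.
h_2 = 8*b - 8, LT = b.

The S-polynomials (S(h_1,h_2)) all reduce to 0 modulo the current basis, so we have a Gröbner basis.
Inter-reduce: drop elements whose leading term is divisible by another's, tail-reduce, and make monic.
Reduced Gröbner basis: {a**2 - 2/3*c**2 - c + 5/3, b - 1}.

These coincide, so the ideals are equal.

Yes, the ideals are equal.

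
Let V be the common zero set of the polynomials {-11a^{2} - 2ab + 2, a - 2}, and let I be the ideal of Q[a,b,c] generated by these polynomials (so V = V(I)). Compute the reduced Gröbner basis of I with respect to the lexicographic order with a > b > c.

f_1 = -11a^{2} - 2ab + 2, LT = a^{2}.
f_2 = a - 2, LT = a.

S(f_1,f_2): lcm = a^{2}. S = \tfrac{2}{11}ab + 2a - \tfrac{2}{11}.
  reduce S modulo (f_1, f_2):
  remainder \tfrac{4}{11}b + \tfrac{42}{11} ≠ 0; add g_3 = \tfrac{4}{11}b + \tfrac{42}{11} to the basis.

The other S-polynomials (S(f_1,g_3), S(f_2,g_3)) all reduce to 0 modulo the current basis, so we have a Gröbner basis.
Inter-reduce: drop elements whose leading term is divisible by another's, tail-reduce, and make monic.

G = {a - 2, b + \tfrac{21}{2}}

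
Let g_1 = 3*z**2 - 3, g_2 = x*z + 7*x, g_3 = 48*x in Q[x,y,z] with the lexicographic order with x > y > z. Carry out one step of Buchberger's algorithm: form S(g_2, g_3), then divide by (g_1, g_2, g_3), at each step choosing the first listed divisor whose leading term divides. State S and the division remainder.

S(g_2, g_3) = 7*x; remainder on division = 0.

lcm(LM(g_2), LM(g_3)) = x*z.
S = (lcm/LT(g_2))·g_2 − (lcm/LT(g_3))·g_3 = 7*x.
Reduce S modulo (g_1, g_2, g_3) in that order:
  leading term x: subtract (7/48)·g_3 from 7*x → 0
The remainder is 0, so this S-polynomial contributes no new basis element.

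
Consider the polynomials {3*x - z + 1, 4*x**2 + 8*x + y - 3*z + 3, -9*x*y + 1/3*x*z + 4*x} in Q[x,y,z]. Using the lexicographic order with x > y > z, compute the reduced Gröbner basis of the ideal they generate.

G = {x - 1/3*z + 1/3, y + 4/9*z**2 - 11/9*z + 7/9, z**3 - 11/3*z**2 + 65/12*z - 11/4}

This is the nonlinear analogue of row-reducing a linear system.

f_1 = 3*x - z + 1, LT = x.
f_2 = 4*x**2 + 8*x + y - 3*z + 3, LT = x**2.
f_3 = -9*x*y + 1/3*x*z + 4*x, LT = x*y.

S(f_1,f_2): lcm = x**2. S = -1/3*x*z - 5/3*x - 1/4*y + 3/4*z - 3/4.
  leading term x*z: subtract (-1/9*z)·f_1 from -1/3*x*z - 5/3*x - 1/4*y + 3/4*z - 3/4 → -5/3*x - 1/4*y - 1/9*z**2 + 31/36*z - 3/4
  leading term x: subtract (-5/9)·f_1 from -5/3*x - 1/4*y - 1/9*z**2 + 31/36*z - 3/4 → -1/4*y - 1/9*z**2 + 11/36*z - 7/36
  leading term y: no divisor's leading term divides it; move -1/4*y to the remainder.
  leading term z**2: no divisor's leading term divides it; move -1/9*z**2 to the remainder.
  leading term z: no divisor's leading term divides it; move 11/36*z to the remainder.
  leading term 1: no divisor's leading term divides it; move -7/36 to the remainder.
  remainder -1/4*y - 1/9*z**2 + 11/36*z - 7/36 ≠ 0; add g_4 = -1/4*y - 1/9*z**2 + 11/36*z - 7/36 to the basis.

S(f_1,f_3): lcm = x*y. S = 1/27*x*z + 4/9*x - 1/3*y*z + 1/3*y.
  leading term x*z: subtract (1/81*z)·f_1 from 1/27*x*z + 4/9*x - 1/3*y*z + 1/3*y → 4/9*x - 1/3*y*z + 1/3*y + 1/81*z**2 - 1/81*z
  leading term x: subtract (4/27)·f_1 from 4/9*x - 1/3*y*z + 1/3*y + 1/81*z**2 - 1/81*z → -1/3*y*z + 1/3*y + 1/81*z**2 + 11/81*z - 4/27
  leading term y*z: subtract (4/3*z)·g_4 from -1/3*y*z + 1/3*y + 1/81*z**2 + 11/81*z - 4/27 → 1/3*y + 4/27*z**3 - 32/81*z**2 + 32/81*z - 4/27
  leading term y: subtract (-4/3)·g_4 from 1/3*y + 4/27*z**3 - 32/81*z**2 + 32/81*z - 4/27 → 4/27*z**3 - 44/81*z**2 + 65/81*z - 11/27
  leading term z**3: no divisor's leading term divides it; move 4/27*z**3 to the remainder.
  leading term z**2: no divisor's leading term divides it; move -44/81*z**2 to the remainder.
  leading term z: no divisor's leading term divides it; move 65/81*z to the remainder.
  leading term 1: no divisor's leading term divides it; move -11/27 to the remainder.
  remainder 4/27*z**3 - 44/81*z**2 + 65/81*z - 11/27 ≠ 0; add g_5 = 4/27*z**3 - 44/81*z**2 + 65/81*z - 11/27 to the basis.

The other S-polynomials (S(f_2,f_3), S(f_1,g_4), S(f_2,g_4), S(f_3,g_4), S(f_1,g_5), S(f_2,g_5), S(f_3,g_5), S(g_4,g_5)) all reduce to 0 modulo the current basis, so we have a Gröbner basis.
Inter-reduce: drop elements whose leading term is divisible by another's, tail-reduce, and make monic.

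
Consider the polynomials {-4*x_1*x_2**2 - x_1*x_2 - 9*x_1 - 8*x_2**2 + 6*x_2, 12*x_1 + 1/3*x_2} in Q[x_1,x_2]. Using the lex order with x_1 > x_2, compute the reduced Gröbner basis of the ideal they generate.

G = {x_1 + 1/36*x_2, x_2**3 - 287/4*x_2**2 + 225/4*x_2}

This is the nonlinear analogue of row-reducing a linear system.

f_1 = -4*x_1*x_2**2 - x_1*x_2 - 9*x_1 - 8*x_2**2 + 6*x_2, LT = x_1*x_2**2.
f_2 = 12*x_1 + 1/3*x_2, LT = x_1.

S(f_1,f_2): lcm = x_1*x_2**2. S = 1/4*x_1*x_2 + 9/4*x_1 - 1/36*x_2**3 + 2*x_2**2 - 3/2*x_2.
  leading term x_1*x_2: subtract (1/48*x_2)·f_2 from 1/4*x_1*x_2 + 9/4*x_1 - 1/36*x_2**3 + 2*x_2**2 - 3/2*x_2 → 9/4*x_1 - 1/36*x_2**3 + 287/144*x_2**2 - 3/2*x_2
  leading term x_1: subtract (3/16)·f_2 from 9/4*x_1 - 1/36*x_2**3 + 287/144*x_2**2 - 3/2*x_2 → -1/36*x_2**3 + 287/144*x_2**2 - 25/16*x_2
  leading term x_2**3: no divisor's leading term divides it; move -1/36*x_2**3 to the remainder.
  leading term x_2**2: no divisor's leading term divides it; move 287/144*x_2**2 to the remainder.
  leading term x_2: no divisor's leading term divides it; move -25/16*x_2 to the remainder.
  remainder -1/36*x_2**3 + 287/144*x_2**2 - 25/16*x_2 ≠ 0; add g_3 = -1/36*x_2**3 + 287/144*x_2**2 - 25/16*x_2 to the basis.

S(f_1,g_3): lcm = x_1*x_2**3. S = 72*x_1*x_2**2 - 54*x_1*x_2 + 2*x_2**3 - 3/2*x_2**2.
  leading term x_1*x_2**2: subtract (-18)·f_1 from 72*x_1*x_2**2 - 54*x_1*x_2 + 2*x_2**3 - 3/2*x_2**2 → -72*x_1*x_2 - 162*x_1 + 2*x_2**3 - 291/2*x_2**2 + 108*x_2
  leading term x_1*x_2: subtract (-6*x_2)·f_2 from -72*x_1*x_2 - 162*x_1 + 2*x_2**3 - 291/2*x_2**2 + 108*x_2 → -162*x_1 + 2*x_2**3 - 287/2*x_2**2 + 108*x_2
  leading term x_1: subtract (-27/2)·f_2 from -162*x_1 + 2*x_2**3 - 287/2*x_2**2 + 108*x_2 → 2*x_2**3 - 287/2*x_2**2 + 225/2*x_2
  leading term x_2**3: subtract (-72)·g_3 from 2*x_2**3 - 287/2*x_2**2 + 225/2*x_2 → 0
  remainder 0.

S(f_2,g_3): leading monomials are coprime, so the S-polynomial reduces to 0 (Buchberger's first criterion).
Every S-polynomial of the final basis reduces to 0, so we have a Gröbner basis.
Inter-reduce: drop elements whose leading term is divisible by another's, tail-reduce, and make monic.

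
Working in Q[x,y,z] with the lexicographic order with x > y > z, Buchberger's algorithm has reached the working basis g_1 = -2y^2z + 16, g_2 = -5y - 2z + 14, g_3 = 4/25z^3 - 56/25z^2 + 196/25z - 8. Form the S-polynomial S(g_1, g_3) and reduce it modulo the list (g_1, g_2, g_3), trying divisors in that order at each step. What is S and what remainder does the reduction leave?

S(g_1, g_3) = 14y^2z^2 - 49y^2z + 50y^2 - 8z^2; remainder on division = 0.

lcm(LM(g_1), LM(g_3)) = y^2z^3.
S = (lcm/LT(g_1))·g_1 − (lcm/LT(g_3))·g_3 = 14y^2z^2 - 49y^2z + 50y^2 - 8z^2.
Reduce S modulo (g_1, g_2, g_3) in that order:
  leading term y^2z^2: subtract (-7z)·g_1 from 14y^2z^2 - 49y^2z + 50y^2 - 8z^2 → -49y^2z + 50y^2 - 8z^2 + 112z
  leading term y^2z: subtract (49/2)·g_1 from -49y^2z + 50y^2 - 8z^2 + 112z → 50y^2 - 8z^2 + 112z - 392
  leading term y^2: subtract (-10y)·g_2 from 50y^2 - 8z^2 + 112z - 392 → -20yz + 140y - 8z^2 + 112z - 392
  leading term yz: subtract (4z)·g_2 from -20yz + 140y - 8z^2 + 112z - 392 → 140y + 56z - 392
  leading term y: subtract (-28)·g_2 from 140y + 56z - 392 → 0
The remainder is 0, so this S-polynomial contributes no new basis element.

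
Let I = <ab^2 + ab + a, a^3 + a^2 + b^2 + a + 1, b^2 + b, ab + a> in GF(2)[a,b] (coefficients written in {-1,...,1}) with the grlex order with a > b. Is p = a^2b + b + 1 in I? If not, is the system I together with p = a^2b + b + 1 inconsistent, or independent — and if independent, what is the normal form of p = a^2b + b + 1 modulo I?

a^2b + b + 1 lies in I (it reduces to 0).

First compute the reduced Gröbner basis of I by Buchberger's algorithm.
f_1 = ab^2 + ab + a, LT = ab^2.
f_2 = a^3 + a^2 + b^2 + a + 1, LT = a^3.
f_3 = b^2 + b, LT = b^2.
f_4 = ab + a, LT = ab.

S(f_1,f_2): lcm = a^3b^2. S = a^3b + a^2b^2 + b^4 + a^3 + ab^2 + b^2.
  leading term a^3b: subtract (b)·f_2 from a^3b + a^2b^2 + b^4 + a^3 + ab^2 + b^2 → a^2b^2 + b^4 + a^3 + a^2b + ab^2 + b^3 + ab + b^2 + b
  leading term a^2b^2: subtract (a)·f_1 from a^2b^2 + b^4 + a^3 + a^2b + ab^2 + b^3 + ab + b^2 + b → b^4 + a^3 + ab^2 + b^3 + a^2 + ab + b^2 + b
  leading term b^4: subtract (b^2)·f_3 from b^4 + a^3 + ab^2 + b^3 + a^2 + ab + b^2 + b → a^3 + ab^2 + a^2 + ab + b^2 + b
  leading term a^3: subtract (1)·f_2 from a^3 + ab^2 + a^2 + ab + b^2 + b → ab^2 + ab + a + b + 1
  leading term ab^2: subtract (1)·f_1 from ab^2 + ab + a + b + 1 → b + 1
  leading term b: no divisor's leading term divides it; move b to the remainder.
  leading term 1: no divisor's leading term divides it; move 1 to the remainder.
  remainder b + 1 ≠ 0; add h_5 = b + 1 to the basis.

S(f_1,f_3): lcm = ab^2. S = a.
  leading term a: no divisor's leading term divides it; move a to the remainder.
  remainder a ≠ 0; add h_6 = a to the basis.

S(f_1,f_4): lcm = ab^2. S = a.
  leading term a: subtract (1)·h_6 from a → 0
  remainder 0.

S(f_2,f_3): leading monomials are coprime, so the S-polynomial reduces to 0 (Buchberger's first criterion).
S(f_2,f_4): lcm = a^3b. S = a^3 + a^2b + b^3 + ab + b.
  leading term a^3: subtract (1)·f_2 from a^3 + a^2b + b^3 + ab + b → a^2b + b^3 + a^2 + ab + b^2 + a + b + 1
  leading term a^2b: subtract (a)·f_4 from a^2b + b^3 + a^2 + ab + b^2 + a + b + 1 → b^3 + ab + b^2 + a + b + 1
  leading term b^3: subtract (b)·f_3 from b^3 + ab + b^2 + a + b + 1 → ab + a + b + 1
  leading term ab: subtract (1)·f_4 from ab + a + b + 1 → b + 1
  leading term b: subtract (1)·h_5 from b + 1 → 0
  remainder 0.

S(f_3,f_4): lcm = ab^2. S = 0.
  remainder 0.

S(f_1,h_5): lcm = ab^2. S = a.
  leading term a: subtract (1)·h_6 from a → 0
  remainder 0.

S(f_2,h_5): leading monomials are coprime, so the S-polynomial reduces to 0 (Buchberger's first criterion).
S(f_3,h_5): lcm = b^2. S = 0.
  remainder 0.

S(f_4,h_5): lcm = ab. S = 0.
  remainder 0.

S(f_1,h_6): lcm = ab^2. S = ab + a.
  leading term ab: subtract (1)·f_4 from ab + a → 0
  remainder 0.

S(f_2,h_6): lcm = a^3. S = a^2 + b^2 + a + 1.
  leading term a^2: subtract (a)·h_6 from a^2 + b^2 + a + 1 → b^2 + a + 1
  leading term b^2: subtract (1)·f_3 from b^2 + a + 1 → a + b + 1
  leading term a: subtract (1)·h_6 from a + b + 1 → b + 1
  leading term b: subtract (1)·h_5 from b + 1 → 0
  remainder 0.

S(f_3,h_6): leading monomials are coprime, so the S-polynomial reduces to 0 (Buchberger's first criterion).
S(f_4,h_6): lcm = ab. S = a.
  leading term a: subtract (1)·h_6 from a → 0
  remainder 0.

S(h_5,h_6): leading monomials are coprime, so the S-polynomial reduces to 0 (Buchberger's first criterion).
Every S-polynomial of the final basis reduces to 0, so we have a Gröbner basis.
Inter-reduce: drop elements whose leading term is divisible by another's, tail-reduce, and make monic.
Reduced Gröbner basis: {a, b + 1}.
Label its elements g_1 = a, g_2 = b + 1.

Reduce p = a^2b + b + 1 modulo G:
  leading term a^2b: subtract (ab)·g_1 from a^2b + b + 1 → b + 1
  leading term b: subtract (1)·g_2 from b + 1 → 0
  normal form = 0.
Since the normal form is 0, p ∈ I.

The remainder on division by a Gröbner basis is unique — it is the normal form.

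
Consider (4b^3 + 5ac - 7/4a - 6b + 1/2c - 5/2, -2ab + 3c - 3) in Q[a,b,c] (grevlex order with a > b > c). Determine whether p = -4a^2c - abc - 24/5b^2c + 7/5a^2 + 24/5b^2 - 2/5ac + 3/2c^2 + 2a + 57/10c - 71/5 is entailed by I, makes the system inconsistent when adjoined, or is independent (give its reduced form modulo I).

Adjoining -4a^2c - abc - 24/5b^2c + 7/5a^2 + 24/5b^2 - 2/5ac + 3/2c^2 + 2a + 57/10c - 71/5 makes the ideal the whole ring: the system is inconsistent.

First compute the reduced Gröbner basis of I by Buchberger's algorithm.
f_1 = 4b^3 + 5ac - 7/4a - 6b + 1/2c - 5/2, LT = b^3.
f_2 = -2ab + 3c - 3, LT = ab.

S(f_1,f_2): lcm = ab^3. S = 5/4a^2c + 3/2b^2c - 7/16a^2 - 3/2ab - 3/2b^2 + 1/8ac - 5/8a.
  leading term a^2c: no divisor's leading term divides it; move 5/4a^2c to the remainder.
  leading term b^2c: no divisor's leading term divides it; move 3/2b^2c to the remainder.
  leading term a^2: no divisor's leading term divides it; move -7/16a^2 to the remainder.
  leading term ab: subtract (3/4)·f_2 from -3/2ab - 3/2b^2 + 1/8ac - 5/8a → -3/2b^2 + 1/8ac - 5/8a - 9/4c + 9/4
  leading term b^2: no divisor's leading term divides it; move -3/2b^2 to the remainder.
  leading term ac: no divisor's leading term divides it; move 1/8ac to the remainder.
  leading term a: no divisor's leading term divides it; move -5/8a to the remainder.
  leading term c: no divisor's leading term divides it; move -9/4c to the remainder.
  leading term 1: no divisor's leading term divides it; move 9/4 to the remainder.
  remainder 5/4a^2c + 3/2b^2c - 7/16a^2 - 3/2b^2 + 1/8ac - 5/8a - 9/4c + 9/4 ≠ 0; add h_3 = 5/4a^2c + 3/2b^2c - 7/16a^2 - 3/2b^2 + 1/8ac - 5/8a - 9/4c + 9/4 to the basis.

The other S-polynomials (S(f_1,h_3), S(f_2,h_3)) all reduce to 0 modulo the current basis, so we have a Gröbner basis.
Inter-reduce: drop elements whose leading term is divisible by another's, tail-reduce, and make monic.
Reduced Gröbner basis: {b^3 + 5/4ac - 7/16a - 3/2b + 1/8c - 5/8, a^2c + 6/5b^2c - 7/20a^2 - 6/5b^2 + 1/10ac - 1/2a - 9/5c + 9/5, ab - 3/2c + 3/2}.
Label its elements g_1 = b^3 + 5/4ac - 7/16a - 3/2b + 1/8c - 5/8, g_2 = a^2c + 6/5b^2c - 7/20a^2 - 6/5b^2 + 1/10ac - 1/2a - 9/5c + 9/5, g_3 = ab - 3/2c + 3/2.

Reduce p = -4a^2c - abc - 24/5b^2c + 7/5a^2 + 24/5b^2 - 2/5ac + 3/2c^2 + 2a + 57/10c - 71/5 modulo G:
  leading term a^2c: subtract (-4)·g_2 from -4a^2c - abc - 24/5b^2c + 7/5a^2 + 24/5b^2 - 2/5ac + 3/2c^2 + 2a + 57/10c - 71/5 → -abc + 3/2c^2 - 3/2c - 7
  leading term abc: subtract (-c)·g_3 from -abc + 3/2c^2 - 3/2c - 7 → -7
  leading term 1: no divisor's leading term divides it; move -7 to the remainder.
  normal form = -7.
The normal form is nonzero, so p ∉ I. Since p minus its normal form lies in I, I + (p) = I + (r) where r = -7; decide whether this ideal is the whole ring.
Here r = -7 is a nonzero constant, hence a unit: 1 ∈ I + (p), the Gröbner basis of I + (p) is {1}, and the enlarged system has no common solution — adjoining p is inconsistent.

Ideal membership is decidable via reduction modulo a Gröbner basis.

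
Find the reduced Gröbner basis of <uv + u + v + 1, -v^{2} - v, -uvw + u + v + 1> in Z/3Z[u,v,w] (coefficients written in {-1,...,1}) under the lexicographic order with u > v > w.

f_1 = uv + u + v + 1, LT = uv.
f_2 = -v^{2} - v, LT = v^{2}.
f_3 = -uvw + u + v + 1, LT = uvw.

S(f_1,f_3): lcm = uvw. S = uw + u + vw + v + w + 1.
  leading term uw: no divisor's leading term divides it; move uw to the remainder.
  leading term u: no divisor's leading term divides it; move u to the remainder.
  leading term vw: no divisor's leading term divides it; move vw to the remainder.
  leading term v: no divisor's leading term divides it; move v to the remainder.
  leading term w: no divisor's leading term divides it; move w to the remainder.
  leading term 1: no divisor's leading term divides it; move 1 to the remainder.
  remainder uw + u + vw + v + w + 1 ≠ 0; add g_4 = uw + u + vw + v + w + 1 to the basis.

The other S-polynomials (S(f_1,f_2), S(f_2,f_3), S(f_1,g_4), S(f_2,g_4), S(f_3,g_4)) all reduce to 0 modulo the current basis, so we have a Gröbner basis.
Inter-reduce: drop elements whose leading term is divisible by another's, tail-reduce, and make monic.

G = {uv + u + v + 1, uw + u + vw + v + w + 1, v^{2} + v}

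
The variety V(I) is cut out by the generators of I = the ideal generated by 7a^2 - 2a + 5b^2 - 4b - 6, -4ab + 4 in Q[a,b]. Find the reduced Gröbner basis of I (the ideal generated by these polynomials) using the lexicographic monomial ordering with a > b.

Buchberger's algorithm terminates because the ascending chain of leading-term ideals stabilizes.

f_1 = 7a^2 - 2a + 5b^2 - 4b - 6, LT = a^2.
f_2 = -4ab + 4, LT = ab.

S(f_1,f_2): lcm = a^2b. S = -2/7ab + a + 5/7b^3 - 4/7b^2 - 6/7b.
  leading term ab: subtract (1/14)·f_2 from -2/7ab + a + 5/7b^3 - 4/7b^2 - 6/7b → a + 5/7b^3 - 4/7b^2 - 6/7b - 2/7
  leading term a: no divisor's leading term divides it; move a to the remainder.
  leading term b^3: no divisor's leading term divides it; move 5/7b^3 to the remainder.
  leading term b^2: no divisor's leading term divides it; move -4/7b^2 to the remainder.
  leading term b: no divisor's leading term divides it; move -6/7b to the remainder.
  leading term 1: no divisor's leading term divides it; move -2/7 to the remainder.
  remainder a + 5/7b^3 - 4/7b^2 - 6/7b - 2/7 ≠ 0; add g_3 = a + 5/7b^3 - 4/7b^2 - 6/7b - 2/7 to the basis.

S(f_2,g_3): lcm = ab. S = -5/7b^4 + 4/7b^3 + 6/7b^2 + 2/7b - 1.
  leading term b^4: no divisor's leading term divides it; move -5/7b^4 to the remainder.
  leading term b^3: no divisor's leading term divides it; move 4/7b^3 to the remainder.
  leading term b^2: no divisor's leading term divides it; move 6/7b^2 to the remainder.
  leading term b: no divisor's leading term divides it; move 2/7b to the remainder.
  leading term 1: no divisor's leading term divides it; move -1 to the remainder.
  remainder -5/7b^4 + 4/7b^3 + 6/7b^2 + 2/7b - 1 ≠ 0; add g_4 = -5/7b^4 + 4/7b^3 + 6/7b^2 + 2/7b - 1 to the basis.

The other S-polynomials (S(f_1,g_3), S(f_1,g_4), S(f_2,g_4), S(g_3,g_4)) all reduce to 0 modulo the current basis, so we have a Gröbner basis.
Inter-reduce: drop elements whose leading term is divisible by another's, tail-reduce, and make monic.

G = {a + 5/7b^3 - 4/7b^2 - 6/7b - 2/7, b^4 - 4/5b^3 - 6/5b^2 - 2/5b + 7/5}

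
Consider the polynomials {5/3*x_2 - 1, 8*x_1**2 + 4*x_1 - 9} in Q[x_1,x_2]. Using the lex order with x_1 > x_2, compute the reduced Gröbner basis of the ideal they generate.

The reduced Gröbner basis is the canonical form of the ideal for this ordering.

f_1 = 5/3*x_2 - 1, LT = x_2.
f_2 = 8*x_1**2 + 4*x_1 - 9, LT = x_1**2.

The S-polynomials (S(f_1,f_2)) all reduce to 0 modulo the current basis, so we have a Gröbner basis.

G = {x_1**2 + 1/2*x_1 - 9/8, x_2 - 3/5}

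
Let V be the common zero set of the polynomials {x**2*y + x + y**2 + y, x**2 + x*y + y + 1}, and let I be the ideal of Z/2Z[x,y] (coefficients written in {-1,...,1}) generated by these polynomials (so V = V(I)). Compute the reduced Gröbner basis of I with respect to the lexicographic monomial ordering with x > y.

The reduced Gröbner basis is the canonical form of the ideal for this ordering.

f_1 = x**2*y + x + y**2 + y, LT = x**2*y.
f_2 = x**2 + x*y + y + 1, LT = x**2.

S(f_1,f_2): lcm = x**2*y. S = x*y**2 + x.
  reduce S modulo (f_1, f_2):
  remainder x*y**2 + x ≠ 0; add g_3 = x*y**2 + x to the basis.

S(f_1,g_3): lcm = x**2*y**2. S = x**2 + x*y + y**3 + y**2.
  reduce S modulo (f_1, f_2, g_3):
  remainder y**3 + y**2 + y + 1 ≠ 0; add g_4 = y**3 + y**2 + y + 1 to the basis.

The other S-polynomials (S(f_2,g_3), S(f_1,g_4), S(f_2,g_4), S(g_3,g_4)) all reduce to 0 modulo the current basis, so we have a Gröbner basis.
Inter-reduce: drop elements whose leading term is divisible by another's, tail-reduce, and make monic.

G = {x**2 + x*y + y + 1, x*y**2 + x, y**3 + y**2 + y + 1}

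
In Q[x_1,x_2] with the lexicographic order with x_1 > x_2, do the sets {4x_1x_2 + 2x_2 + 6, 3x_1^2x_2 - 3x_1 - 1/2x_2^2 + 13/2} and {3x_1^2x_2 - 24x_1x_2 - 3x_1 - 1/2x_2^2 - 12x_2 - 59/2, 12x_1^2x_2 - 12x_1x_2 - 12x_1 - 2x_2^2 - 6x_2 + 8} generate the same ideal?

For a fixed monomial order, each ideal has a unique reduced Gröbner basis; comparing bases decides equality.
Buchberger on the first generating set:
f_1 = 4x_1x_2 + 2x_2 + 6, LT = x_1x_2.
f_2 = 3x_1^2x_2 - 3x_1 - 1/2x_2^2 + 13/2, LT = x_1^2x_2.

S(f_1,f_2): lcm = x_1^2x_2. S = 1/2x_1x_2 + 5/2x_1 + 1/6x_2^2 - 13/6.
  leading term x_1x_2: subtract (1/8)·f_1 from 1/2x_1x_2 + 5/2x_1 + 1/6x_2^2 - 13/6 → 5/2x_1 + 1/6x_2^2 - 1/4x_2 - 35/12
  leading term x_1: no divisor's leading term divides it; move 5/2x_1 to the remainder.
  leading term x_2^2: no divisor's leading term divides it; move 1/6x_2^2 to the remainder.
  leading term x_2: no divisor's leading term divides it; move -1/4x_2 to the remainder.
  leading term 1: no divisor's leading term divides it; move -35/12 to the remainder.
  remainder 5/2x_1 + 1/6x_2^2 - 1/4x_2 - 35/12 ≠ 0; add g_3 = 5/2x_1 + 1/6x_2^2 - 1/4x_2 - 35/12 to the basis.

S(f_1,g_3): lcm = x_1x_2. S = -1/15x_2^3 + 1/10x_2^2 + 5/3x_2 + 3/2.
  leading term x_2^3: no divisor's leading term divides it; move -1/15x_2^3 to the remainder.
  leading term x_2^2: no divisor's leading term divides it; move 1/10x_2^2 to the remainder.
  leading term x_2: no divisor's leading term divides it; move 5/3x_2 to the remainder.
  leading term 1: no divisor's leading term divides it; move 3/2 to the remainder.
  remainder -1/15x_2^3 + 1/10x_2^2 + 5/3x_2 + 3/2 ≠ 0; add g_4 = -1/15x_2^3 + 1/10x_2^2 + 5/3x_2 + 3/2 to the basis.

The other S-polynomials (S(f_2,g_3), S(f_1,g_4), S(f_2,g_4), S(g_3,g_4)) all reduce to 0 modulo the current basis, so we have a Gröbner basis.
Inter-reduce: drop elements whose leading term is divisible by another's, tail-reduce, and make monic.
Reduced Gröbner basis: {x_1 + 1/15x_2^2 - 1/10x_2 - 7/6, x_2^3 - 3/2x_2^2 - 25x_2 - 45/2}.

Buchberger on the second generating set:
h_1 = 3x_1^2x_2 - 24x_1x_2 - 3x_1 - 1/2x_2^2 - 12x_2 - 59/2, LT = x_1^2x_2.
h_2 = 12x_1^2x_2 - 12x_1x_2 - 12x_1 - 2x_2^2 - 6x_2 + 8, LT = x_1^2x_2.

S(h_1,h_2): lcm = x_1^2x_2. S = -7x_1x_2 - 7/2x_2 - 21/2.
  leading term x_1x_2: no divisor's leading term divides it; move -7x_1x_2 to the remainder.
  leading term x_2: no divisor's leading term divides it; move -7/2x_2 to the remainder.
  leading term 1: no divisor's leading term divides it; move -21/2 to the remainder.
  remainder -7x_1x_2 - 7/2x_2 - 21/2 ≠ 0; add k_3 = -7x_1x_2 - 7/2x_2 - 21/2 to the basis.

S(h_1,k_3): lcm = x_1^2x_2. S = -17/2x_1x_2 - 5/2x_1 - 1/6x_2^2 - 4x_2 - 59/6.
  leading term x_1x_2: subtract (17/14)·k_3 from -17/2x_1x_2 - 5/2x_1 - 1/6x_2^2 - 4x_2 - 59/6 → -5/2x_1 - 1/6x_2^2 + 1/4x_2 + 35/12
  leading term x_1: no divisor's leading term divides it; move -5/2x_1 to the remainder.
  leading term x_2^2: no divisor's leading term divides it; move -1/6x_2^2 to the remainder.
  leading term x_2: no divisor's leading term divides it; move 1/4x_2 to the remainder.
  leading term 1: no divisor's leading term divides it; move 35/12 to the remainder.
  remainder -5/2x_1 - 1/6x_2^2 + 1/4x_2 + 35/12 ≠ 0; add k_4 = -5/2x_1 - 1/6x_2^2 + 1/4x_2 + 35/12 to the basis.

S(h_1,k_4): lcm = x_1^2x_2. S = -1/15x_1x_2^3 + 1/10x_1x_2^2 - 41/6x_1x_2 - x_1 - 1/6x_2^2 - 4x_2 - 59/6.
  leading term x_1x_2^3: subtract (1/105x_2^2)·k_3 from -1/15x_1x_2^3 + 1/10x_1x_2^2 - 41/6x_1x_2 - x_1 - 1/6x_2^2 - 4x_2 - 59/6 → 1/10x_1x_2^2 - 41/6x_1x_2 - x_1 + 1/30x_2^3 - 1/15x_2^2 - 4x_2 - 59/6
  leading term x_1x_2^2: subtract (-1/70x_2)·k_3 from 1/10x_1x_2^2 - 41/6x_1x_2 - x_1 + 1/30x_2^3 - 1/15x_2^2 - 4x_2 - 59/6 → -41/6x_1x_2 - x_1 + 1/30x_2^3 - 7/60x_2^2 - 83/20x_2 - 59/6
  leading term x_1x_2: subtract (41/42)·k_3 from -41/6x_1x_2 - x_1 + 1/30x_2^3 - 7/60x_2^2 - 83/20x_2 - 59/6 → -x_1 + 1/30x_2^3 - 7/60x_2^2 - 11/15x_2 + 5/12
  leading term x_1: subtract (2/5)·k_4 from -x_1 + 1/30x_2^3 - 7/60x_2^2 - 11/15x_2 + 5/12 → 1/30x_2^3 - 1/20x_2^2 - 5/6x_2 - 3/4
  leading term x_2^3: no divisor's leading term divides it; move 1/30x_2^3 to the remainder.
  leading term x_2^2: no divisor's leading term divides it; move -1/20x_2^2 to the remainder.
  leading term x_2: no divisor's leading term divides it; move -5/6x_2 to the remainder.
  leading term 1: no divisor's leading term divides it; move -3/4 to the remainder.
  remainder 1/30x_2^3 - 1/20x_2^2 - 5/6x_2 - 3/4 ≠ 0; add k_5 = 1/30x_2^3 - 1/20x_2^2 - 5/6x_2 - 3/4 to the basis.

The other S-polynomials (S(h_2,k_3), S(h_2,k_4), S(k_3,k_4), S(h_1,k_5), S(h_2,k_5), S(k_3,k_5), S(k_4,k_5)) all reduce to 0 modulo the current basis, so we have a Gröbner basis.
Inter-reduce: drop elements whose leading term is divisible by another's, tail-reduce, and make monic.
Reduced Gröbner basis: {x_1 + 1/15x_2^2 - 1/10x_2 - 7/6, x_2^3 - 3/2x_2^2 - 25x_2 - 45/2}.

The two bases agree; hence the ideals are identical.

Yes, the ideals are equal.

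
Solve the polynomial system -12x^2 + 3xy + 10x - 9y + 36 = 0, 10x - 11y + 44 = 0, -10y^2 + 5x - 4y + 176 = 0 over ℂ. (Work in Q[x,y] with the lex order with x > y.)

{(0, 4)}

Compute a lex Gröbner basis by Buchberger's algorithm.
f_1 = -12x^2 + 3xy + 10x - 9y + 36, LT = x^2.
f_2 = 10x - 11y + 44, LT = x.
f_3 = 5x - 10y^2 - 4y + 176, LT = x.

S(f_1,f_2): lcm = x^2. S = 17/20xy - 157/30x + 3/4y - 3.
  leading term xy: subtract (17/200y)·f_2 from 17/20xy - 157/30x + 3/4y - 3 → -157/30x + 187/200y^2 - 299/100y - 3
  leading term x: subtract (-157/300)·f_2 from -157/30x + 187/200y^2 - 299/100y - 3 → 187/200y^2 - 656/75y + 1502/75
  leading term y^2: no divisor's leading term divides it; move 187/200y^2 to the remainder.
  leading term y: no divisor's leading term divides it; move -656/75y to the remainder.
  leading term 1: no divisor's leading term divides it; move 1502/75 to the remainder.
  remainder 187/200y^2 - 656/75y + 1502/75 ≠ 0; add h_4 = 187/200y^2 - 656/75y + 1502/75 to the basis.

S(f_1,f_3): lcm = x^2. S = 2xy^2 + 11/20xy - 1081/30x + 3/4y - 3.
  leading term xy^2: subtract (1/5y^2)·f_2 from 2xy^2 + 11/20xy - 1081/30x + 3/4y - 3 → 11/20xy - 1081/30x + 11/5y^3 - 44/5y^2 + 3/4y - 3
  leading term xy: subtract (11/200y)·f_2 from 11/20xy - 1081/30x + 11/5y^3 - 44/5y^2 + 3/4y - 3 → -1081/30x + 11/5y^3 - 1639/200y^2 - 167/100y - 3
  leading term x: subtract (-1081/300)·f_2 from -1081/30x + 11/5y^3 - 1639/200y^2 - 167/100y - 3 → 11/5y^3 - 1639/200y^2 - 3098/75y + 11666/75
  leading term y^3: subtract (40/17y)·h_4 from 11/5y^3 - 1639/200y^2 - 3098/75y + 11666/75 → 126331/10200y^2 - 37582/425y + 11666/75
  leading term y^2: subtract (126331/9537)·h_4 from 126331/10200y^2 - 37582/425y + 11666/75 → 3924526/143055y - 15698104/143055
  leading term y: no divisor's leading term divides it; move 3924526/143055y to the remainder.
  leading term 1: no divisor's leading term divides it; move -15698104/143055 to the remainder.
  remainder 3924526/143055y - 15698104/143055 ≠ 0; add h_5 = 3924526/143055y - 15698104/143055 to the basis.

The other S-polynomials (S(f_2,f_3), S(f_1,h_4), S(f_2,h_4), S(f_3,h_4), S(f_1,h_5), S(f_2,h_5), S(f_3,h_5), S(h_4,h_5)) all reduce to 0 modulo the current basis, so we have a Gröbner basis.
Inter-reduce: drop elements whose leading term is divisible by another's, tail-reduce, and make monic.
Reduced Gröbner basis: {x, y - 4}.

Since the basis is lex-ordered, y - 4 is univariate in y. Its roots are {4}. Back-substituting each root into the other basis elements fixes the other coordinates.
  y = 4: the earlier basis element becomes x = 0, giving x = 0 — point (0, 4).
Substituting each solution back into the original system confirms all equations vanish.
Zero-dimensionality of the ideal guarantees finitely many solutions over ℂ.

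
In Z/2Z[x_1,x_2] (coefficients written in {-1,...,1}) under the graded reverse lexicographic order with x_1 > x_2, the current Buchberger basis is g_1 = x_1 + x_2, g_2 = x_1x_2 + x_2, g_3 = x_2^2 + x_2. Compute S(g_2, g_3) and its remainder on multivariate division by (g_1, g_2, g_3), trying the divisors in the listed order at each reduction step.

lcm(LM(g_2), LM(g_3)) = x_1x_2^2.
S = (lcm/LT(g_2))·g_2 − (lcm/LT(g_3))·g_3 = x_1x_2 + x_2^2.
Reduce S modulo (g_1, g_2, g_3) in that order:
  leading term x_1x_2: subtract (x_2)·g_1 from x_1x_2 + x_2^2 → 0
The remainder is 0, so this S-polynomial contributes no new basis element.
An S-polynomial is built so that the two leading terms cancel; whether anything survives reduction is exactly the Gröbner-basis criterion.

S(g_2, g_3) = x_1x_2 + x_2^2; remainder on division = 0.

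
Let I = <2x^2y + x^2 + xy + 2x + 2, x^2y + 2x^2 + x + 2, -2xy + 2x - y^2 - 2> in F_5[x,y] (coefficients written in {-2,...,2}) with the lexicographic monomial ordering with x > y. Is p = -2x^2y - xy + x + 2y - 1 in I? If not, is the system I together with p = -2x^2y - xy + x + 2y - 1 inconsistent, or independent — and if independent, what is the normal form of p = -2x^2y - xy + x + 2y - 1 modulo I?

First compute the reduced Gröbner basis of I by Buchberger's algorithm.
f_1 = 2x^2y + x^2 + xy + 2x + 2, LT = x^2y.
f_2 = x^2y + 2x^2 + x + 2, LT = x^2y.
f_3 = -2xy + 2x - y^2 - 2, LT = xy.

S(f_1,f_2): lcm = x^2y. S = x^2 - 2xy - 1.
  leading term x^2: no divisor's leading term divides it; move x^2 to the remainder.
  leading term xy: subtract (1)·f_3 from -2xy - 1 → -2x + y^2 + 1
  leading term x: no divisor's leading term divides it; move -2x to the remainder.
  leading term y^2: no divisor's leading term divides it; move y^2 to the remainder.
  leading term 1: no divisor's leading term divides it; move 1 to the remainder.
  remainder x^2 - 2x + y^2 + 1 ≠ 0; add h_4 = x^2 - 2x + y^2 + 1 to the basis.

S(f_1,f_3): lcm = x^2y. S = -x^2 + 2xy^2 - 2xy + 1.
  leading term x^2: subtract (-1)·h_4 from -x^2 + 2xy^2 - 2xy + 1 → 2xy^2 - 2xy - 2x + y^2 + 2
  leading term xy^2: subtract (-y)·f_3 from 2xy^2 - 2xy - 2x + y^2 + 2 → -2x - y^3 + y^2 - 2y + 2
  leading term x: no divisor's leading term divides it; move -2x to the remainder.
  leading term y^3: no divisor's leading term divides it; move -y^3 to the remainder.
  leading term y^2: no divisor's leading term divides it; move y^2 to the remainder.
  leading term y: no divisor's leading term divides it; move -2y to the remainder.
  leading term 1: no divisor's leading term divides it; move 2 to the remainder.
  remainder -2x - y^3 + y^2 - 2y + 2 ≠ 0; add h_5 = -2x - y^3 + y^2 - 2y + 2 to the basis.

S(f_1,h_4): lcm = x^2y. S = -2x^2 + x - y^3 - y + 1.
  leading term x^2: subtract (-2)·h_4 from -2x^2 + x - y^3 - y + 1 → 2x - y^3 + 2y^2 - y - 2
  leading term x: subtract (-1)·h_5 from 2x - y^3 + 2y^2 - y - 2 → -2y^3 - 2y^2 + 2y
  leading term y^3: no divisor's leading term divides it; move -2y^3 to the remainder.
  leading term y^2: no divisor's leading term divides it; move -2y^2 to the remainder.
  leading term y: no divisor's leading term divides it; move 2y to the remainder.
  remainder -2y^3 - 2y^2 + 2y ≠ 0; add h_6 = -2y^3 - 2y^2 + 2y to the basis.

S(f_3,h_5): lcm = xy. S = -x + 2y^4 - 2y^3 + 2y^2 + y + 1.
  leading term x: subtract (-2)·h_5 from -x + 2y^4 - 2y^3 + 2y^2 + y + 1 → 2y^4 + y^3 - y^2 + 2y
  leading term y^4: subtract (-y)·h_6 from 2y^4 + y^3 - y^2 + 2y → -y^3 + y^2 + 2y
  leading term y^3: subtract (-2)·h_6 from -y^3 + y^2 + 2y → 2y^2 + y
  leading term y^2: no divisor's leading term divides it; move 2y^2 to the remainder.
  leading term y: no divisor's leading term divides it; move y to the remainder.
  remainder 2y^2 + y ≠ 0; add h_7 = 2y^2 + y to the basis.

The other S-polynomials (S(f_2,f_3), S(f_2,h_4), S(f_3,h_4), S(f_1,h_5), S(f_2,h_5), S(h_4,h_5), S(f_1,h_6), S(f_2,h_6), S(f_3,h_6), S(h_4,h_6), S(h_5,h_6), S(f_1,h_7), S(f_2,h_7), S(f_3,h_7), S(h_4,h_7), S(h_5,h_7), S(h_6,h_7)) all reduce to 0 modulo the current basis, so we have a Gröbner basis.
Inter-reduce: drop elements whose leading term is divisible by another's, tail-reduce, and make monic.
Reduced Gröbner basis: {x + 2y - 1, y^2 - 2y}.
Label its elements g_1 = x + 2y - 1, g_2 = y^2 - 2y.

Reduce p = -2x^2y - xy + x + 2y - 1 modulo G:
  leading term x^2y: subtract (-2xy)·g_1 from -2x^2y - xy + x + 2y - 1 → -xy^2 + 2xy + x + 2y - 1
  leading term xy^2: subtract (-y^2)·g_1 from -xy^2 + 2xy + x + 2y - 1 → 2xy + x + 2y^3 - y^2 + 2y - 1
  leading term xy: subtract (2y)·g_1 from 2xy + x + 2y^3 - y^2 + 2y - 1 → x + 2y^3 - y - 1
  leading term x: subtract (1)·g_1 from x + 2y^3 - y - 1 → 2y^3 + 2y
  leading term y^3: subtract (2y)·g_2 from 2y^3 + 2y → -y^2 + 2y
  leading term y^2: subtract (-1)·g_2 from -y^2 + 2y → 0
  normal form = 0.
Since the normal form is 0, p ∈ I.

-2x^2y - xy + x + 2y - 1 lies in I (it reduces to 0).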